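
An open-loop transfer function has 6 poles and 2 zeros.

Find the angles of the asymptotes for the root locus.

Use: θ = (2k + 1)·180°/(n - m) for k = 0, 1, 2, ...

n - m = 6 - 2 = 4. Angles: θk = (2k + 1)·180°/4 = 45°, 135°, 225°, 315°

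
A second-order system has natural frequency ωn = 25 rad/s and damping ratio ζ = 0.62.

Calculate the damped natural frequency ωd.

ωd = ωn√(1 - ζ²) = 25√(1 - 0.62²) = 19.62 rad/s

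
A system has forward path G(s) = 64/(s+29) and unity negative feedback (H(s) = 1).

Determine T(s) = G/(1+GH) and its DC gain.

T(s) = G/(1+GH) = [64/(s+29)] / [1 + 64/(s+29)] = 64/(s+29+64) = 64/(s+93). DC gain = 64/93 = 0.6882.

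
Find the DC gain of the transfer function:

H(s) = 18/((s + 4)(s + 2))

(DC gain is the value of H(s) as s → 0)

DC gain = H(0) = 18/(4 × 2) = 18/8 = 2.25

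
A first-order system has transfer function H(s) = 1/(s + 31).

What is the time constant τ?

For H(s) = 1/(s + 1/τ), the pole is at -1/τ = -31, so τ = 1/31 = 0.0323 s.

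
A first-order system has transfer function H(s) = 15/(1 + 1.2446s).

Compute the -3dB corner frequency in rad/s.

Corner frequency = 1/τ = 1/1.2446 = 0.803 rad/s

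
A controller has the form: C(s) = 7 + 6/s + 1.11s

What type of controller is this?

This is a Proportional-Integral-Derivative (PID) controller.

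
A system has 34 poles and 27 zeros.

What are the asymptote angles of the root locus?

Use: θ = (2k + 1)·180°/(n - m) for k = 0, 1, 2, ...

n - m = 34 - 27 = 7. Angles: θk = (2k + 1)·180°/7 = 25.71°, 77.14°, 128.57°, 180°, 231.43°, 282.86°, 334.29°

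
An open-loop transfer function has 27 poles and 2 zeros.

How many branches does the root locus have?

Root locus has n branches where n = number of poles = 27.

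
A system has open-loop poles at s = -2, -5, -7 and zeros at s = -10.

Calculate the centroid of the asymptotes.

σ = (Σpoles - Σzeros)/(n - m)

σ = (Σpoles - Σzeros)/(n - m) = (-14 - (-10))/(3 - 1) = -4/2 = -2.0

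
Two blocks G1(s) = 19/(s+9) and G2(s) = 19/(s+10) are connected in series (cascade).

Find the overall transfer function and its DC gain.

Series: multiply transfer functions. G_eq = 19/(s+9) × 19/(s+10) = 361/((s+9)(s+10)). DC gain = 361/(9×10) = 4.0111.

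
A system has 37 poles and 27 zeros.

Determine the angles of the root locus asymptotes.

n - m = 37 - 27 = 10. Angles: θk = (2k + 1)·180°/10 = 18°, 54°, 90°, 126°, 162°, 198°, 234°, 270°, 306°, 342°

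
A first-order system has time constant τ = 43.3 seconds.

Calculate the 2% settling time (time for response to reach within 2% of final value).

For first-order system, 2% settling time ≈ 4τ = 4 × 43.3 = 173.2 s.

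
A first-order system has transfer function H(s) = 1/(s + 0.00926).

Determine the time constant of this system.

For H(s) = 1/(s + 1/τ), the pole is at -1/τ = -0.00926, so τ = 1/0.00926 = 108 s.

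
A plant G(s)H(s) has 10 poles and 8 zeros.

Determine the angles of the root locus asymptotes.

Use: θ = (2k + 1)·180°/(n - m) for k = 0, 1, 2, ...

n - m = 10 - 8 = 2. Angles: θk = (2k + 1)·180°/2 = 90°, 270°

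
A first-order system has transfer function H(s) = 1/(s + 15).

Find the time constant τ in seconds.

For H(s) = 1/(s + 1/τ), the pole is at -1/τ = -15, so τ = 1/15 = 0.0667 s.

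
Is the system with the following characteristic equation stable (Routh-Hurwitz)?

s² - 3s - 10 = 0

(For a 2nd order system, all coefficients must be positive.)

Coefficients: 1, -3, -10. b=-3, c=-10 not positive, so system is unstable.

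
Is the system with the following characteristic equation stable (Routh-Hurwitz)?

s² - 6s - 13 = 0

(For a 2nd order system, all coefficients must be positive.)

Coefficients: 1, -6, -13. b=-6, c=-13 not positive, so system is unstable.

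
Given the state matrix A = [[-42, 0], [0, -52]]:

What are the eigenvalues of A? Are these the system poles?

For diagonal matrix, eigenvalues are diagonal entries: λ₁ = -42, λ₂ = -52. Eigenvalues of A = system poles.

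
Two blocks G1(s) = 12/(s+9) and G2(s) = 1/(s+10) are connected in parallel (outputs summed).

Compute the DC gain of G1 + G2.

Parallel: G_eq = G1 + G2. DC gain = G1(0) + G2(0) = 12/9 + 1/10 = 1.3333 + 0.1 = 1.4333.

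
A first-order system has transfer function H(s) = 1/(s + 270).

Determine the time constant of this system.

For H(s) = 1/(s + 1/τ), the pole is at -1/τ = -270, so τ = 1/270 = 0.0037 s.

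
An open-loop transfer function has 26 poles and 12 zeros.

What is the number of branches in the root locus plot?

Root locus has n branches where n = number of poles = 26.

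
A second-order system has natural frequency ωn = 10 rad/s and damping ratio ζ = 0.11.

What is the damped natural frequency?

ωd = ωn√(1 - ζ²) = 10√(1 - 0.11²) = 9.94 rad/s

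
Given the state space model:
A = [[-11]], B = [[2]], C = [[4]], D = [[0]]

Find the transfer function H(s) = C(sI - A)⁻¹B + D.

(sI - A)⁻¹ = 1/(s + 11). H(s) = 4 × 2/(s + 11) + 0 = 8/(s + 11).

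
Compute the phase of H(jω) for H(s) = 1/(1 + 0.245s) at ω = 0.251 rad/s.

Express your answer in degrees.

Phase = -arctan(ωτ) = -arctan(0.251 × 0.245) = -3.5°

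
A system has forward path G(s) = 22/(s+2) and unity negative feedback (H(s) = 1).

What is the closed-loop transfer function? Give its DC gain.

T(s) = G/(1+GH) = [22/(s+2)] / [1 + 22/(s+2)] = 22/(s+2+22) = 22/(s+24). DC gain = 22/24 = 0.9167.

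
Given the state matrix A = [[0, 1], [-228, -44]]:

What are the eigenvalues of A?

det(A - λI) = λ² - (-44)λ + 228 = (λ - (-6))(λ - (-38)). Eigenvalues: -6, -38.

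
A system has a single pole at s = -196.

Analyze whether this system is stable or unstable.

Pole at s = -196 is in the left half-plane. Stable.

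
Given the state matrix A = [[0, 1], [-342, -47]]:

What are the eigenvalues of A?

det(A - λI) = λ² - (-47)λ + 342 = (λ - (-9))(λ - (-38)). Eigenvalues: -9, -38.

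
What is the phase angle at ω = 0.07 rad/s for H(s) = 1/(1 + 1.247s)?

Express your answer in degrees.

Phase = -arctan(ωτ) = -arctan(0.07 × 1.247) = -5.0°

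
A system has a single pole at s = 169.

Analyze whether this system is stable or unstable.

Pole at s = 169 is in the right half-plane. Unstable.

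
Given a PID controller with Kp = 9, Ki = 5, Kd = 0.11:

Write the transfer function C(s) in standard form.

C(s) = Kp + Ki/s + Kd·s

Substituting values: C(s) = 9 + 5/s + 0.11s = (0.11s² + 9s + 5)/s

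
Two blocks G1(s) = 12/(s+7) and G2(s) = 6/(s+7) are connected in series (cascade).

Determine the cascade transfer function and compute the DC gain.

Series: multiply transfer functions. G_eq = 12/(s+7) × 6/(s+7) = 72/((s+7)(s+7)). DC gain = 72/(7×7) = 1.4694.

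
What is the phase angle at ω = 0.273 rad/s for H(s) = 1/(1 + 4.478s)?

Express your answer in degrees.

Phase = -arctan(ωτ) = -arctan(0.273 × 4.478) = -50.7°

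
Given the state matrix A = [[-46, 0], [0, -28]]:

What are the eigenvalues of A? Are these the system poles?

For diagonal matrix, eigenvalues are diagonal entries: λ₁ = -46, λ₂ = -28. Eigenvalues of A = system poles.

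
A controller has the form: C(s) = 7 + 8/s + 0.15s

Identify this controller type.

This is a Proportional-Integral-Derivative (PID) controller.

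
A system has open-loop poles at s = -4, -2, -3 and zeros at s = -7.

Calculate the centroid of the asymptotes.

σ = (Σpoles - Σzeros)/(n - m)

σ = (Σpoles - Σzeros)/(n - m) = (-9 - (-7))/(3 - 1) = -2/2 = -1.0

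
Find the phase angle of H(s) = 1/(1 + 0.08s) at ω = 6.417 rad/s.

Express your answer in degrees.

Phase = -arctan(ωτ) = -arctan(6.417 × 0.08) = -27.2°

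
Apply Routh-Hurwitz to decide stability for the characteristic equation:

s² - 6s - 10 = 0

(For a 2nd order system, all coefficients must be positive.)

Coefficients: 1, -6, -10. b=-6, c=-10 not positive, so system is unstable.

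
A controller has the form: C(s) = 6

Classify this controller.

This is a Proportional (P) controller.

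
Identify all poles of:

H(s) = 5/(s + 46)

Pole is where denominator = 0: s + 46 = 0, so s = -46.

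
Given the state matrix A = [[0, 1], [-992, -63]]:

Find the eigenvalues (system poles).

det(A - λI) = λ² - (-63)λ + 992 = (λ - (-32))(λ - (-31)). Eigenvalues: -32, -31.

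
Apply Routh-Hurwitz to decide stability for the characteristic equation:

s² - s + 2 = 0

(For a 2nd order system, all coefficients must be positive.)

Coefficients: 1, -1, 2. b=-1 not positive, so system is unstable.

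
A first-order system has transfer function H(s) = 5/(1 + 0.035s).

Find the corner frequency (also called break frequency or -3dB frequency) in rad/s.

Corner frequency = 1/τ = 1/0.035 = 28.571 rad/s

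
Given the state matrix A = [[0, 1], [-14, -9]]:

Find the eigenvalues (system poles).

det(A - λI) = λ² - (-9)λ + 14 = (λ - (-7))(λ - (-2)). Eigenvalues: -7, -2.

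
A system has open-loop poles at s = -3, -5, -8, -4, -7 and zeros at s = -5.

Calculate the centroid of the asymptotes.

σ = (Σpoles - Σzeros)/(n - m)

σ = (Σpoles - Σzeros)/(n - m) = (-27 - (-5))/(5 - 1) = -22/4 = -5.5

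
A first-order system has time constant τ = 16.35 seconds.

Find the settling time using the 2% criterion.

For first-order system, 2% settling time ≈ 4τ = 4 × 16.35 = 65.4 s.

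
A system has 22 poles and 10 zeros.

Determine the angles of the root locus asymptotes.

n - m = 22 - 10 = 12. Angles: θk = (2k + 1)·180°/12 = 15°, 45°, 75°, 105°, 135°, 165°, 195°, 225°, 255°, 285°, 315°, 345°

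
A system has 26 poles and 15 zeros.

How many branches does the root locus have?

Root locus has n branches where n = number of poles = 26.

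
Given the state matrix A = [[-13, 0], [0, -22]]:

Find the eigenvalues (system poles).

For diagonal matrix, eigenvalues are diagonal entries: λ₁ = -13, λ₂ = -22.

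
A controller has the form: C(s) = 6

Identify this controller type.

This is a Proportional (P) controller.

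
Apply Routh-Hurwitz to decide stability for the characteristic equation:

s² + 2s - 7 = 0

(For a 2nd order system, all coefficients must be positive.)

Coefficients: 1, 2, -7. c=-7 not positive, so system is unstable.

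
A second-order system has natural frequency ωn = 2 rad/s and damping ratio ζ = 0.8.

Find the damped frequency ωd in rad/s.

ωd = ωn√(1 - ζ²) = 2√(1 - 0.8²) = 1.2 rad/s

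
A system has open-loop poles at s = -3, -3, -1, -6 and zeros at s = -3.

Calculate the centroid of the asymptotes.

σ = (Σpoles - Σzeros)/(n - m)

σ = (Σpoles - Σzeros)/(n - m) = (-13 - (-3))/(4 - 1) = -10/3 = -3.33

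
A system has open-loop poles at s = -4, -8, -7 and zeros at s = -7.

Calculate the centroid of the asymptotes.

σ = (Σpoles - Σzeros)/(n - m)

σ = (Σpoles - Σzeros)/(n - m) = (-19 - (-7))/(3 - 1) = -12/2 = -6.0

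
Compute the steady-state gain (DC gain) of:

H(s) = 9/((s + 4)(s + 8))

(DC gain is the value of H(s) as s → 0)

DC gain = H(0) = 9/(4 × 8) = 9/32 = 0.28125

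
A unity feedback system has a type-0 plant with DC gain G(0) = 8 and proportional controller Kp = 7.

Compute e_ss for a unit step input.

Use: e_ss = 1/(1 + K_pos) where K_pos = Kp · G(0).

K_pos = Kp · G(0) = 7 × 8 = 56. e_ss = 1/(1 + 56) = 0.0175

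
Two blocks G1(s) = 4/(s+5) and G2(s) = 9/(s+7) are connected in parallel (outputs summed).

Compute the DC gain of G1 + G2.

Parallel: G_eq = G1 + G2. DC gain = G1(0) + G2(0) = 4/5 + 9/7 = 0.8 + 1.2857 = 2.0857.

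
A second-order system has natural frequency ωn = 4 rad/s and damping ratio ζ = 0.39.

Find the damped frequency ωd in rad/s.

ωd = ωn√(1 - ζ²) = 4√(1 - 0.39²) = 3.68 rad/s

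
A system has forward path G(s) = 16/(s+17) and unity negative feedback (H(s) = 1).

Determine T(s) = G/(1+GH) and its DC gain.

T(s) = G/(1+GH) = [16/(s+17)] / [1 + 16/(s+17)] = 16/(s+17+16) = 16/(s+33). DC gain = 16/33 = 0.4848.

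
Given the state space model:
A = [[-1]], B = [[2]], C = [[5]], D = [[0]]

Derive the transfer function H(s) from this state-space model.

(sI - A)⁻¹ = 1/(s + 1). H(s) = 5 × 2/(s + 1) + 0 = 10/(s + 1).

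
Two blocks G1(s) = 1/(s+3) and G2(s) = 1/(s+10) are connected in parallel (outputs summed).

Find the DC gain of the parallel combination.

Parallel: G_eq = G1 + G2. DC gain = G1(0) + G2(0) = 1/3 + 1/10 = 0.3333 + 0.1 = 0.4333.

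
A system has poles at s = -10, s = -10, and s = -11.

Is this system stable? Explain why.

All poles are in the left half-plane. System is stable.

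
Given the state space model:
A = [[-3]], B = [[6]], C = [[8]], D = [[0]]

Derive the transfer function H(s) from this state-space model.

(sI - A)⁻¹ = 1/(s + 3). H(s) = 8 × 6/(s + 3) + 0 = 48/(s + 3).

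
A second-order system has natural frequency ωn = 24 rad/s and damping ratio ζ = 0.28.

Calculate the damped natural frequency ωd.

ωd = ωn√(1 - ζ²) = 24√(1 - 0.28²) = 23.04 rad/s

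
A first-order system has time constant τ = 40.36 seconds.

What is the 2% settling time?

For first-order system, 2% settling time ≈ 4τ = 4 × 40.36 = 161.44 s.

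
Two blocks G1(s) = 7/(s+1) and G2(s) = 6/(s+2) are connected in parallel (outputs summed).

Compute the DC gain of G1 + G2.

Parallel: G_eq = G1 + G2. DC gain = G1(0) + G2(0) = 7/1 + 6/2 = 7 + 3 = 10.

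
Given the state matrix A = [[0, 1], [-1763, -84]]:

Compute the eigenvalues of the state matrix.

det(A - λI) = λ² - (-84)λ + 1763 = (λ - (-41))(λ - (-43)). Eigenvalues: -41, -43.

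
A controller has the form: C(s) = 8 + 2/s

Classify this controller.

This is a Proportional-Integral (PI) controller.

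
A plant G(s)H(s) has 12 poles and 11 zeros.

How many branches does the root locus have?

Root locus has n branches where n = number of poles = 12.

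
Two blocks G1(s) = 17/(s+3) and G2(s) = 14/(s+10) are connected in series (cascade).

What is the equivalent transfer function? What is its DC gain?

Series: multiply transfer functions. G_eq = 17/(s+3) × 14/(s+10) = 238/((s+3)(s+10)). DC gain = 238/(3×10) = 7.9333.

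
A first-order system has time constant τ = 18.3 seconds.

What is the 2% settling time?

For first-order system, 2% settling time ≈ 4τ = 4 × 18.3 = 73.2 s.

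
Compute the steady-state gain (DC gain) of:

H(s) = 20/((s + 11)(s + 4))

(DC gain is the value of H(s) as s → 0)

DC gain = H(0) = 20/(11 × 4) = 20/44 = 0.4545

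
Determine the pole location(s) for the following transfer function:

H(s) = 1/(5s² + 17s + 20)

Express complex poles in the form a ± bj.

Discriminant = 17² - 4×5×20 = 289 - 400 = -111 < 0, so the poles are a complex conjugate pair s = (-17 ± j√111)/(2×5). Real part = -17/(2×5) = -17/10 = -1.7; imaginary part = ±√111/(2×5) ≈ 1.0536. Poles: s = -1.7 ± 1.0536j.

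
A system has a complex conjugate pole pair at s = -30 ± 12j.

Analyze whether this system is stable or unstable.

Real part of poles is -30 (< 0, left half-plane). Stable.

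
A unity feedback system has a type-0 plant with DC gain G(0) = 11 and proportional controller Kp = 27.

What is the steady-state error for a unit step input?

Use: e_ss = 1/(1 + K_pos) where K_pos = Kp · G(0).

K_pos = Kp · G(0) = 27 × 11 = 297. e_ss = 1/(1 + 297) = 0.0034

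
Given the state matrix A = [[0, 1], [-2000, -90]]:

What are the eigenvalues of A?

det(A - λI) = λ² - (-90)λ + 2000 = (λ - (-50))(λ - (-40)). Eigenvalues: -50, -40.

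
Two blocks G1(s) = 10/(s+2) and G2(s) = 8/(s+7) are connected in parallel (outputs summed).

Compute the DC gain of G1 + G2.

Parallel: G_eq = G1 + G2. DC gain = G1(0) + G2(0) = 10/2 + 8/7 = 5 + 1.1429 = 6.1429.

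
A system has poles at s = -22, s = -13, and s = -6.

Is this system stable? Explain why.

All poles are in the left half-plane. System is stable.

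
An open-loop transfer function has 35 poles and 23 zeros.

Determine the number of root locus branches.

Root locus has n branches where n = number of poles = 35.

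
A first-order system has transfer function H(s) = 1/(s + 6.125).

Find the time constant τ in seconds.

For H(s) = 1/(s + 1/τ), the pole is at -1/τ = -6.125, so τ = 1/6.125 = 0.1633 s.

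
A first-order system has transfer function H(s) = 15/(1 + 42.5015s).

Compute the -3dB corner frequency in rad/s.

Corner frequency = 1/τ = 1/42.5015 = 0.024 rad/s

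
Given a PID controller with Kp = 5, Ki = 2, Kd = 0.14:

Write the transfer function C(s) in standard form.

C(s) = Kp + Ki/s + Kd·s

Substituting values: C(s) = 5 + 2/s + 0.14s = (0.14s² + 5s + 2)/s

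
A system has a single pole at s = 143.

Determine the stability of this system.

Pole at s = 143 is in the right half-plane. Unstable.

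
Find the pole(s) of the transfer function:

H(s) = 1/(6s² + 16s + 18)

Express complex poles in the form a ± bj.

Discriminant = 16² - 4×6×18 = 256 - 432 = -176 < 0, so the poles are a complex conjugate pair s = (-16 ± j√176)/(2×6). Real part = -16/(2×6) = -16/12 ≈ -1.3333; imaginary part = ±√176/(2×6) ≈ 1.1055. Poles: s = -1.3333 ± 1.1055j.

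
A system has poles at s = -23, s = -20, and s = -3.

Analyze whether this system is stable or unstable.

All poles are in the left half-plane. System is stable.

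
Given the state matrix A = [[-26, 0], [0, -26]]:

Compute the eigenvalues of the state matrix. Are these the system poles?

For diagonal matrix, eigenvalues are diagonal entries: λ₁ = -26, λ₂ = -26. Eigenvalues of A = system poles.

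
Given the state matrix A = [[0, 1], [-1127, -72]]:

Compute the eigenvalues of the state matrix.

det(A - λI) = λ² - (-72)λ + 1127 = (λ - (-23))(λ - (-49)). Eigenvalues: -23, -49.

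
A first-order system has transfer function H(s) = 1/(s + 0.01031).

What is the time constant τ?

For H(s) = 1/(s + 1/τ), the pole is at -1/τ = -0.01031, so τ = 1/0.01031 = 96.99 s.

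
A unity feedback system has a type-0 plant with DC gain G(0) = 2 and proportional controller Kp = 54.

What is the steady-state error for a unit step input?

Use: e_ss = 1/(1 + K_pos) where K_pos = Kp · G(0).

K_pos = Kp · G(0) = 54 × 2 = 108. e_ss = 1/(1 + 108) = 0.0092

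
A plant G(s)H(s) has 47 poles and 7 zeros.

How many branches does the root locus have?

Root locus has n branches where n = number of poles = 47.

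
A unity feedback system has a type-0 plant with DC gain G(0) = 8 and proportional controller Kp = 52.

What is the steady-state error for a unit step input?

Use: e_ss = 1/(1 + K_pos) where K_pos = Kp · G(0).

K_pos = Kp · G(0) = 52 × 8 = 416. e_ss = 1/(1 + 416) = 0.0024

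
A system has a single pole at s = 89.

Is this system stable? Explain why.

Pole at s = 89 is in the right half-plane. Unstable.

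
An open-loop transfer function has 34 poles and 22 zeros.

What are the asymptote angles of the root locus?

n - m = 34 - 22 = 12. Angles: θk = (2k + 1)·180°/12 = 15°, 45°, 75°, 105°, 135°, 165°, 195°, 225°, 255°, 285°, 315°, 345°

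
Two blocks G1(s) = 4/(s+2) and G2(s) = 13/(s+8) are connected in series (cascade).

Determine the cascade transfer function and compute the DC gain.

Series: multiply transfer functions. G_eq = 4/(s+2) × 13/(s+8) = 52/((s+2)(s+8)). DC gain = 52/(2×8) = 3.25.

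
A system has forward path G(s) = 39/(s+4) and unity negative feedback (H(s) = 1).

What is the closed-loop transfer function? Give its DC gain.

T(s) = G/(1+GH) = [39/(s+4)] / [1 + 39/(s+4)] = 39/(s+4+39) = 39/(s+43). DC gain = 39/43 = 0.9070.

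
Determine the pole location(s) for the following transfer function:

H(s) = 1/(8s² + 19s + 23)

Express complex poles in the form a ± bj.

Discriminant = 19² - 4×8×23 = 361 - 736 = -375 < 0, so the poles are a complex conjugate pair s = (-19 ± j√375)/(2×8). Real part = -19/(2×8) = -19/16 = -1.1875; imaginary part = ±√375/(2×8) ≈ 1.2103. Poles: s = -1.1875 ± 1.2103j.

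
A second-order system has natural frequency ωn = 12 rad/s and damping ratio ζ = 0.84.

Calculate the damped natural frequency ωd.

ωd = ωn√(1 - ζ²) = 12√(1 - 0.84²) = 6.51 rad/s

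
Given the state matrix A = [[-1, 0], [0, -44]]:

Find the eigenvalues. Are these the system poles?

For diagonal matrix, eigenvalues are diagonal entries: λ₁ = -1, λ₂ = -44. Eigenvalues of A = system poles.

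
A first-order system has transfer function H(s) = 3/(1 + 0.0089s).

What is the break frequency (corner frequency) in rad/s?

Corner frequency = 1/τ = 1/0.0089 = 112.36 rad/s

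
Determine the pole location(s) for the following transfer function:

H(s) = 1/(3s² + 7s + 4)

Discriminant = 7² - 4×3×4 = 49 - 48 = 1 > 0, so two distinct real poles. Using quadratic formula: s = (-7 ± √1)/(2×3) = (-7 ± √1)/6, with √1 = 1. s₁ = -6/6 = -1, s₂ = -8/6 ≈ -1.3333. Poles: s₁ = -1, s₂ = -1.3333.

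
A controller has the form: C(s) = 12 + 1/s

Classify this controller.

This is a Proportional-Integral (PI) controller.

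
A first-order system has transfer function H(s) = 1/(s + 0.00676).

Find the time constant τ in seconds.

For H(s) = 1/(s + 1/τ), the pole is at -1/τ = -0.00676, so τ = 1/0.00676 = 147.9 s.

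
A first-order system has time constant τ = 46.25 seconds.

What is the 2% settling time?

For first-order system, 2% settling time ≈ 4τ = 4 × 46.25 = 185.0 s.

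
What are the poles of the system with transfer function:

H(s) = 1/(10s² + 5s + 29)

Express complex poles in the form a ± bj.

Discriminant = 5² - 4×10×29 = 25 - 1160 = -1135 < 0, so the poles are a complex conjugate pair s = (-5 ± j√1135)/(2×10). Real part = -5/(2×10) = -5/20 = -0.25; imaginary part = ±√1135/(2×10) ≈ 1.6845. Poles: s = -0.25 ± 1.6845j.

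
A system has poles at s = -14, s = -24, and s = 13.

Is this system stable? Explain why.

Pole(s) at s = 13 are not in the left half-plane. System is unstable.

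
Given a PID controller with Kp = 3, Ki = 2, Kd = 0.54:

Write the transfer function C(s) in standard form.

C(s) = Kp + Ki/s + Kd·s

Substituting values: C(s) = 3 + 2/s + 0.54s = (0.54s² + 3s + 2)/s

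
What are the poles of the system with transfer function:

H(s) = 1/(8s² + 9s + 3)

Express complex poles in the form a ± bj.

Discriminant = 9² - 4×8×3 = 81 - 96 = -15 < 0, so the poles are a complex conjugate pair s = (-9 ± j√15)/(2×8). Real part = -9/(2×8) = -9/16 = -0.5625; imaginary part = ±√15/(2×8) ≈ 0.2421. Poles: s = -0.5625 ± 0.2421j.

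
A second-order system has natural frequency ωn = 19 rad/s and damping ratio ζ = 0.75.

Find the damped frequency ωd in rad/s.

ωd = ωn√(1 - ζ²) = 19√(1 - 0.75²) = 12.57 rad/s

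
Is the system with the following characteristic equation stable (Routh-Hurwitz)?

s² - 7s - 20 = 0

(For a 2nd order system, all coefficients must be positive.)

Coefficients: 1, -7, -20. b=-7, c=-20 not positive, so system is unstable.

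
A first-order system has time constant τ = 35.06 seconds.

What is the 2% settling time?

For first-order system, 2% settling time ≈ 4τ = 4 × 35.06 = 140.24 s.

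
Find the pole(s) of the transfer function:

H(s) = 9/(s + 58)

Pole is where denominator = 0: s + 58 = 0, so s = -58.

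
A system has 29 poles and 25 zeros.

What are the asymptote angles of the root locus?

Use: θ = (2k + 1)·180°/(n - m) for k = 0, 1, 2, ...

n - m = 29 - 25 = 4. Angles: θk = (2k + 1)·180°/4 = 45°, 135°, 225°, 315°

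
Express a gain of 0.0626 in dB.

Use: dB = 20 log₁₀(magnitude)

dB = 20 log₁₀(0.0626) = -24.1 dB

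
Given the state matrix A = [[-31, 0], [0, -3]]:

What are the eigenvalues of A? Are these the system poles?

For diagonal matrix, eigenvalues are diagonal entries: λ₁ = -31, λ₂ = -3. Eigenvalues of A = system poles.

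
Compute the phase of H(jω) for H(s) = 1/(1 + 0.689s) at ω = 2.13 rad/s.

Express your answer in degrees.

Phase = -arctan(ωτ) = -arctan(2.13 × 0.689) = -55.7°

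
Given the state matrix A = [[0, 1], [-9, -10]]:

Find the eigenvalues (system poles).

det(A - λI) = λ² - (-10)λ + 9 = (λ - (-1))(λ - (-9)). Eigenvalues: -1, -9.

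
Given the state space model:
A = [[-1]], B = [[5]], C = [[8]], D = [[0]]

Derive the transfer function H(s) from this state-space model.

(sI - A)⁻¹ = 1/(s + 1). H(s) = 8 × 5/(s + 1) + 0 = 40/(s + 1).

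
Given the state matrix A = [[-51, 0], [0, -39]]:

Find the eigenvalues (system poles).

For diagonal matrix, eigenvalues are diagonal entries: λ₁ = -51, λ₂ = -39.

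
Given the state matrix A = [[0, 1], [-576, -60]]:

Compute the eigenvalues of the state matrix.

det(A - λI) = λ² - (-60)λ + 576 = (λ - (-12))(λ - (-48)). Eigenvalues: -12, -48.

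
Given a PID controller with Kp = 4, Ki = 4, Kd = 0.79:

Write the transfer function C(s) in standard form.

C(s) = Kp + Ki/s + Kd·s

Substituting values: C(s) = 4 + 4/s + 0.79s = (0.79s² + 4s + 4)/s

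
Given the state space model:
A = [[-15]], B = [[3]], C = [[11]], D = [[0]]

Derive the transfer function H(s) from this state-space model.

(sI - A)⁻¹ = 1/(s + 15). H(s) = 11 × 3/(s + 15) + 0 = 33/(s + 15).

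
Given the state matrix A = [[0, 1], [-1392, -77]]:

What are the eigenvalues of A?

det(A - λI) = λ² - (-77)λ + 1392 = (λ - (-29))(λ - (-48)). Eigenvalues: -29, -48.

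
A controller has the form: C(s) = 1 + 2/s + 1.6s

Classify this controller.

This is a Proportional-Integral-Derivative (PID) controller.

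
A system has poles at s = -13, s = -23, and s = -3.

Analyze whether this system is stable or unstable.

All poles are in the left half-plane. System is stable.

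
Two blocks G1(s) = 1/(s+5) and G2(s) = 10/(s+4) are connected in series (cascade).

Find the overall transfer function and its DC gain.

Series: multiply transfer functions. G_eq = 1/(s+5) × 10/(s+4) = 10/((s+5)(s+4)). DC gain = 10/(5×4) = 0.5.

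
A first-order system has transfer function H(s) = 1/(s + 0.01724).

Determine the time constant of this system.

For H(s) = 1/(s + 1/τ), the pole is at -1/τ = -0.01724, so τ = 1/0.01724 = 58 s.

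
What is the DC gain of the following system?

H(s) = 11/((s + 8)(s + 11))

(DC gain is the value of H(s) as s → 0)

DC gain = H(0) = 11/(8 × 11) = 11/88 = 0.125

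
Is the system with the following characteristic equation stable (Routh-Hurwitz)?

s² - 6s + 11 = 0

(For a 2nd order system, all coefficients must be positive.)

Coefficients: 1, -6, 11. b=-6 not positive, so system is unstable.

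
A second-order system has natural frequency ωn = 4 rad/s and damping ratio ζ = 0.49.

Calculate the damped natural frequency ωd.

ωd = ωn√(1 - ζ²) = 4√(1 - 0.49²) = 3.49 rad/s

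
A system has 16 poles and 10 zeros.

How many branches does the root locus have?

Root locus has n branches where n = number of poles = 16.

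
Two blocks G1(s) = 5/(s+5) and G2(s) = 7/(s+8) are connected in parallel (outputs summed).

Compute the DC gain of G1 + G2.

Parallel: G_eq = G1 + G2. DC gain = G1(0) + G2(0) = 5/5 + 7/8 = 1 + 0.875 = 1.875.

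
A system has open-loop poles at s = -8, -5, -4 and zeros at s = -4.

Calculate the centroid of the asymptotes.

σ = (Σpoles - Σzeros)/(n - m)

σ = (Σpoles - Σzeros)/(n - m) = (-17 - (-4))/(3 - 1) = -13/2 = -6.5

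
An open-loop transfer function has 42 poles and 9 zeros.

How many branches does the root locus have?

Root locus has n branches where n = number of poles = 42.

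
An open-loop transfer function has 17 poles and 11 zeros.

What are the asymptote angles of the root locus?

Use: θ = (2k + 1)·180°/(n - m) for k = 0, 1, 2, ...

n - m = 17 - 11 = 6. Angles: θk = (2k + 1)·180°/6 = 30°, 90°, 150°, 210°, 270°, 330°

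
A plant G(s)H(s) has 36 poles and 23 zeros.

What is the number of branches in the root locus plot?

Root locus has n branches where n = number of poles = 36.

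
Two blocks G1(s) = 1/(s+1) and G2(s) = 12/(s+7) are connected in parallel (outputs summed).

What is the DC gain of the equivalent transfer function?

Parallel: G_eq = G1 + G2. DC gain = G1(0) + G2(0) = 1/1 + 12/7 = 1 + 1.7143 = 2.7143.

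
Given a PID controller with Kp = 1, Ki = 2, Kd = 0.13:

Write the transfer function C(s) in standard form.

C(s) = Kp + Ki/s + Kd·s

Substituting values: C(s) = 1 + 2/s + 0.13s = (0.13s² + s + 2)/s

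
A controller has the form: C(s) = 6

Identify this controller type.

This is a Proportional (P) controller.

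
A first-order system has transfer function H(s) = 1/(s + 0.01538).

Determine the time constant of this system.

For H(s) = 1/(s + 1/τ), the pole is at -1/τ = -0.01538, so τ = 1/0.01538 = 65.02 s.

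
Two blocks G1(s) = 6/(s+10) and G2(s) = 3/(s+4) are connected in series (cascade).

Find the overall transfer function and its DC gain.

Series: multiply transfer functions. G_eq = 6/(s+10) × 3/(s+4) = 18/((s+10)(s+4)). DC gain = 18/(10×4) = 0.45.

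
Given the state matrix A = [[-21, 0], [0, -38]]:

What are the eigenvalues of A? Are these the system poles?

For diagonal matrix, eigenvalues are diagonal entries: λ₁ = -21, λ₂ = -38. Eigenvalues of A = system poles.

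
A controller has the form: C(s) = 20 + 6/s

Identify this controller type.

This is a Proportional-Integral (PI) controller.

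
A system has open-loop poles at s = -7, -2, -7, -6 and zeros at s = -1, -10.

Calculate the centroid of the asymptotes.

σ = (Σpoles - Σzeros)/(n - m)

σ = (Σpoles - Σzeros)/(n - m) = (-22 - (-11))/(4 - 2) = -11/2 = -5.5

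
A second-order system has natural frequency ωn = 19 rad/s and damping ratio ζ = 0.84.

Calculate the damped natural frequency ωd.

ωd = ωn√(1 - ζ²) = 19√(1 - 0.84²) = 10.31 rad/s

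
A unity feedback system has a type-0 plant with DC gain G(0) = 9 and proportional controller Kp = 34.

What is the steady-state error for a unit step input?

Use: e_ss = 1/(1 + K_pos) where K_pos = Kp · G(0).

K_pos = Kp · G(0) = 34 × 9 = 306. e_ss = 1/(1 + 306) = 0.0033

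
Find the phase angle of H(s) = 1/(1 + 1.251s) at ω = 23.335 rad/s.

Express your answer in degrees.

Phase = -arctan(ωτ) = -arctan(23.335 × 1.251) = -88.0°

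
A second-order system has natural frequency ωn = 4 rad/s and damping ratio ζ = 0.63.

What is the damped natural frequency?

ωd = ωn√(1 - ζ²) = 4√(1 - 0.63²) = 3.11 rad/s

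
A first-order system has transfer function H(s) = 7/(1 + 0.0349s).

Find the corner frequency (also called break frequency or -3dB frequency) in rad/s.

Corner frequency = 1/τ = 1/0.0349 = 28.653 rad/s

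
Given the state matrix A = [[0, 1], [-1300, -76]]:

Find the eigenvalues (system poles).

det(A - λI) = λ² - (-76)λ + 1300 = (λ - (-50))(λ - (-26)). Eigenvalues: -50, -26.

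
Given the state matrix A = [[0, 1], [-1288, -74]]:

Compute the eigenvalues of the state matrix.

det(A - λI) = λ² - (-74)λ + 1288 = (λ - (-28))(λ - (-46)). Eigenvalues: -28, -46.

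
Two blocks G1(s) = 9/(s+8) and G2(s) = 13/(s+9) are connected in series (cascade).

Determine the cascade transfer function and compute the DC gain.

Series: multiply transfer functions. G_eq = 9/(s+8) × 13/(s+9) = 117/((s+8)(s+9)). DC gain = 117/(8×9) = 1.625.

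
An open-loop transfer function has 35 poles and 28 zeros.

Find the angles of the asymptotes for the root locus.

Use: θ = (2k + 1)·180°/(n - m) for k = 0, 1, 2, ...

n - m = 35 - 28 = 7. Angles: θk = (2k + 1)·180°/7 = 25.71°, 77.14°, 128.57°, 180°, 231.43°, 282.86°, 334.29°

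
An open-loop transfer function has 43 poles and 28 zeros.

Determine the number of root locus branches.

Root locus has n branches where n = number of poles = 43.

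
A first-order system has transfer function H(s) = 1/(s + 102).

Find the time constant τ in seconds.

For H(s) = 1/(s + 1/τ), the pole is at -1/τ = -102, so τ = 1/102 = 0.0098 s.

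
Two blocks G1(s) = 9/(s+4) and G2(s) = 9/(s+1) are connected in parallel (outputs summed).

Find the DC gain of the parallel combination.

Parallel: G_eq = G1 + G2. DC gain = G1(0) + G2(0) = 9/4 + 9/1 = 2.25 + 9 = 11.25.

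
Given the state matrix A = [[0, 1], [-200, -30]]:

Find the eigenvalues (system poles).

det(A - λI) = λ² - (-30)λ + 200 = (λ - (-10))(λ - (-20)). Eigenvalues: -10, -20.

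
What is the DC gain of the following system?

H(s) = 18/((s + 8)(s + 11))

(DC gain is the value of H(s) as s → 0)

DC gain = H(0) = 18/(8 × 11) = 18/88 = 0.2045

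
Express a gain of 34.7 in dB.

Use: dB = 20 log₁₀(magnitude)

dB = 20 log₁₀(34.7) = 30.8 dB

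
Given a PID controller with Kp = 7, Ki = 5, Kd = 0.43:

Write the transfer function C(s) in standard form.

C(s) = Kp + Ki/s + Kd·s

Substituting values: C(s) = 7 + 5/s + 0.43s = (0.43s² + 7s + 5)/s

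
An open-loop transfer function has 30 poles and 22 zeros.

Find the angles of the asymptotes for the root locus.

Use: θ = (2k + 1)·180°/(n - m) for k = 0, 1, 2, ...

n - m = 30 - 22 = 8. Angles: θk = (2k + 1)·180°/8 = 22.5°, 67.5°, 112.5°, 157.5°, 202.5°, 247.5°, 292.5°, 337.5°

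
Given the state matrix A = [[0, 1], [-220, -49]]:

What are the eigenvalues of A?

det(A - λI) = λ² - (-49)λ + 220 = (λ - (-5))(λ - (-44)). Eigenvalues: -5, -44.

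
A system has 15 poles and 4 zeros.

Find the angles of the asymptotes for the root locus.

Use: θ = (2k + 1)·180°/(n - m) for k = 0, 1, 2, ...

n - m = 15 - 4 = 11. Angles: θk = (2k + 1)·180°/11 = 16.36°, 49.09°, 81.82°, 114.55°, 147.27°, 180°, 212.73°, 245.45°, 278.18°, 310.91°, 343.64°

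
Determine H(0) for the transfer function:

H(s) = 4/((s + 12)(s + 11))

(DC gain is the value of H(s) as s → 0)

DC gain = H(0) = 4/(12 × 11) = 4/132 = 0.0303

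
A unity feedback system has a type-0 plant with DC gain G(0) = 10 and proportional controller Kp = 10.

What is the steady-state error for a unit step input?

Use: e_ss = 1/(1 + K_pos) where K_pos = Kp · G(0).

K_pos = Kp · G(0) = 10 × 10 = 100. e_ss = 1/(1 + 100) = 0.0099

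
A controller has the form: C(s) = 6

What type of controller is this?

This is a Proportional (P) controller.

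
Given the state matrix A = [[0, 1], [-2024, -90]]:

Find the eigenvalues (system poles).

det(A - λI) = λ² - (-90)λ + 2024 = (λ - (-46))(λ - (-44)). Eigenvalues: -46, -44.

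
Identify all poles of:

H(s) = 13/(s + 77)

Pole is where denominator = 0: s + 77 = 0, so s = -77.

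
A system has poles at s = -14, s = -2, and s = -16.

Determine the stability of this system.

All poles are in the left half-plane. System is stable.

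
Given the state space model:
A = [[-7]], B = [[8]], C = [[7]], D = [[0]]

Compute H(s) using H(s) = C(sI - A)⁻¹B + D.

(sI - A)⁻¹ = 1/(s + 7). H(s) = 7 × 8/(s + 7) + 0 = 56/(s + 7).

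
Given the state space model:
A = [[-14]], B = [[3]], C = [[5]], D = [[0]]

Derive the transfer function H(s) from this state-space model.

(sI - A)⁻¹ = 1/(s + 14). H(s) = 5 × 3/(s + 14) + 0 = 15/(s + 14).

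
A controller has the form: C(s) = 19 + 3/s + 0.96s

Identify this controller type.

This is a Proportional-Integral-Derivative (PID) controller.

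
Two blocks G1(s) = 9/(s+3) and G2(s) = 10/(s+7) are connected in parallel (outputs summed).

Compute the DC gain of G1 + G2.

Parallel: G_eq = G1 + G2. DC gain = G1(0) + G2(0) = 9/3 + 10/7 = 3 + 1.4286 = 4.4286.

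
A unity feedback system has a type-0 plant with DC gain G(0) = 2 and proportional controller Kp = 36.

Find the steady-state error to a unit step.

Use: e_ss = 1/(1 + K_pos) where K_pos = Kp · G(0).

K_pos = Kp · G(0) = 36 × 2 = 72. e_ss = 1/(1 + 72) = 0.0137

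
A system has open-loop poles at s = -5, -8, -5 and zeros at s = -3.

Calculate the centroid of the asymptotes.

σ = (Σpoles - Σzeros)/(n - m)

σ = (Σpoles - Σzeros)/(n - m) = (-18 - (-3))/(3 - 1) = -15/2 = -7.5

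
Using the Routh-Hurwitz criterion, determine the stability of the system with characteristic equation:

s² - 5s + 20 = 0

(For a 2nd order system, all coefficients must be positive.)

Coefficients: 1, -5, 20. b=-5 not positive, so system is unstable.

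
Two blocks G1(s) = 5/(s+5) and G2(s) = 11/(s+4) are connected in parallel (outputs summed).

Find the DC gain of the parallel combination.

Parallel: G_eq = G1 + G2. DC gain = G1(0) + G2(0) = 5/5 + 11/4 = 1 + 2.75 = 3.75.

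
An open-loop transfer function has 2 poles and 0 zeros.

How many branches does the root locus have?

Root locus has n branches where n = number of poles = 2.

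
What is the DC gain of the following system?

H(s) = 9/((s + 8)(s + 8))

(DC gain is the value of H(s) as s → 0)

DC gain = H(0) = 9/(8 × 8) = 9/64 = 0.140625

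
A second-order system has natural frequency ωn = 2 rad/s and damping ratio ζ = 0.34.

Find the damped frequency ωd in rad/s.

ωd = ωn√(1 - ζ²) = 2√(1 - 0.34²) = 1.88 rad/s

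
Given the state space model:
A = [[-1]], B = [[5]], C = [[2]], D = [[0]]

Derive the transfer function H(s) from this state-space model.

(sI - A)⁻¹ = 1/(s + 1). H(s) = 2 × 5/(s + 1) + 0 = 10/(s + 1).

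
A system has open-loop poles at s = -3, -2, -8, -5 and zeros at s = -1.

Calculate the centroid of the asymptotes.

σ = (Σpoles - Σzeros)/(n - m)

σ = (Σpoles - Σzeros)/(n - m) = (-18 - (-1))/(4 - 1) = -17/3 = -5.67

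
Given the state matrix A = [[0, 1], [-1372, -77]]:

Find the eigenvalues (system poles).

det(A - λI) = λ² - (-77)λ + 1372 = (λ - (-49))(λ - (-28)). Eigenvalues: -49, -28.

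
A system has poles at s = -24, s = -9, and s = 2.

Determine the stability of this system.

Pole(s) at s = 2 are not in the left half-plane. System is unstable.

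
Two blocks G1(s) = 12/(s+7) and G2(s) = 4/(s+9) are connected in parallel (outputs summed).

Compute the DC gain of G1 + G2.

Parallel: G_eq = G1 + G2. DC gain = G1(0) + G2(0) = 12/7 + 4/9 = 1.7143 + 0.4444 = 2.1587.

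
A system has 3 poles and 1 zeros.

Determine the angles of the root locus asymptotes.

n - m = 3 - 1 = 2. Angles: θk = (2k + 1)·180°/2 = 90°, 270°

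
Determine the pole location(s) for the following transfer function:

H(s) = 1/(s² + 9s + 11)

Discriminant = 9² - 4×1×11 = 81 - 44 = 37 > 0, so two distinct real poles. Using quadratic formula: s = (-9 ± √37)/(2×1) = (-9 ± √37)/2, with √37 ≈ 6.0828. s₁ ≈ -1.4586, s₂ ≈ -7.5414. Poles: s₁ = -1.4586, s₂ = -7.5414.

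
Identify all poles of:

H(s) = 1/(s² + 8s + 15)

Discriminant = 8² - 4×1×15 = 64 - 60 = 4 > 0, so two distinct real poles. Using quadratic formula: s = (-8 ± √4)/(2×1) = (-8 ± √4)/2, with √4 = 2. s₁ = -6/2 = -3, s₂ = -10/2 = -5. Poles: s₁ = -3, s₂ = -5.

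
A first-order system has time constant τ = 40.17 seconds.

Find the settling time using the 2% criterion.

For first-order system, 2% settling time ≈ 4τ = 4 × 40.17 = 160.68 s.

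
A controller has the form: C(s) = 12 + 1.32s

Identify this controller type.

This is a Proportional-Derivative (PD) controller.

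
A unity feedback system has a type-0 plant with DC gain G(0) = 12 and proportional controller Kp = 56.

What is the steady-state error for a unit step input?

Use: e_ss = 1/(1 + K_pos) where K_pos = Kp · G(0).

K_pos = Kp · G(0) = 56 × 12 = 672. e_ss = 1/(1 + 672) = 0.0015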